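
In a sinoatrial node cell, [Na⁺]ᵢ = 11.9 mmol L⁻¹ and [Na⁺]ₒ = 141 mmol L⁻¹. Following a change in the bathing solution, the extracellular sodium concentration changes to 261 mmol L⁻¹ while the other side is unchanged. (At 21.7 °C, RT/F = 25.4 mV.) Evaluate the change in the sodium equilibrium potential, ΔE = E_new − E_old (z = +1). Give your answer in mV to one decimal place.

E_old = (25.4/1)·ln(141/11.9) = 62.79 mV
E_new = (25.4/1)·ln(261/11.9) = 78.43 mV
ΔE = 78.43 − (62.79) = 15.64 mV

15.6 mV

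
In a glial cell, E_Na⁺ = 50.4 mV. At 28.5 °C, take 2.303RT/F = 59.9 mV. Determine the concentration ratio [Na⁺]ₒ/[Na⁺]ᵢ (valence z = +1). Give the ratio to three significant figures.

6.94

log₁₀([out]/[in]) = E·z/(59.9) = 50.4 × 1 / 59.9 = 0.8414
[out]/[in] = 10^(0.8414) = 6.941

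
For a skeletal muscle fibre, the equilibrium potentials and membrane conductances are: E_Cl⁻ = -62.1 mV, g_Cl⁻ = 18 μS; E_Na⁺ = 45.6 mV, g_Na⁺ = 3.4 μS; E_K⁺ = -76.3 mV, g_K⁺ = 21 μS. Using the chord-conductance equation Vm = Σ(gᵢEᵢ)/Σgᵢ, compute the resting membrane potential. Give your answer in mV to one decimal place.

-60.5 mV

Σ gᵢEᵢ = 18·(-62.1) + 3.4·(45.6) + 21·(-76.3) = -2565.06
Σ gᵢ = 18 + 3.4 + 21 = 42.4
Vm = -2565.06 / 42.4 = -60.50 mV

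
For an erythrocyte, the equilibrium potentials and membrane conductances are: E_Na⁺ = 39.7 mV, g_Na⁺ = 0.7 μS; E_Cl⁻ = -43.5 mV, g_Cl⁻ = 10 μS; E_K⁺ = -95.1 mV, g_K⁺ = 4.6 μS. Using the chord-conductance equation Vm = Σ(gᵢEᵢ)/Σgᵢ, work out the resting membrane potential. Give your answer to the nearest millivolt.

-55 mV

Σ gᵢEᵢ = 0.7·(39.7) + 10·(-43.5) + 4.6·(-95.1) = -844.67
Σ gᵢ = 0.7 + 10 + 4.6 = 15.3
Vm = -844.67 / 15.3 = -55.21 mV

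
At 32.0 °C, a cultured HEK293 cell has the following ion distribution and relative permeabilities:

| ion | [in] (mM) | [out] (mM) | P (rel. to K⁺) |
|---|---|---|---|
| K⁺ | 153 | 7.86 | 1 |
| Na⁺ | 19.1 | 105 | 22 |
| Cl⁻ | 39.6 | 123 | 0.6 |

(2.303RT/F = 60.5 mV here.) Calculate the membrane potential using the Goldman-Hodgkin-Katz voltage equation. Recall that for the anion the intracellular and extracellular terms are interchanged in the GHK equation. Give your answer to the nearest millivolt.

Vm = 60.5 · log₁₀[(Σ P·[cation]ₒ + Σ P·[anion]ᵢ) / (Σ P·[cation]ᵢ + Σ P·[anion]ₒ)]
Numerator = 1×7.86 + 22×105 + 0.6×39.6 = 2342
Denominator = 1×153 + 22×19.1 + 0.6×123 = 647
Vm = 60.5 · log₁₀(3.6192) = 60.5 × (0.5586) = 33.80 mV

34 mV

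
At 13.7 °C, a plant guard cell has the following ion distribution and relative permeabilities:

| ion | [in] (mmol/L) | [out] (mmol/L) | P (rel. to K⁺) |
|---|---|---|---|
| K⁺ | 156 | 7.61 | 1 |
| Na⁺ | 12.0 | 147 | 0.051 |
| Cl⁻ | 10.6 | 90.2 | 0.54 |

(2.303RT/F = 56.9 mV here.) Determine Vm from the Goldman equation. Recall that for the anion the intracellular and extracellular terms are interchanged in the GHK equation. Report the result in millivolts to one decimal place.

Vm = 56.9 · log₁₀[(Σ P·[cation]ₒ + Σ P·[anion]ᵢ) / (Σ P·[cation]ᵢ + Σ P·[anion]ₒ)]
Numerator = 1×7.61 + 0.051×147 + 0.54×10.6 = 20.83
Denominator = 1×156 + 0.051×12.0 + 0.54×90.2 = 205.3
Vm = 56.9 · log₁₀(0.10146) = 56.9 × (-0.9937) = -56.54 mV

-56.5 mV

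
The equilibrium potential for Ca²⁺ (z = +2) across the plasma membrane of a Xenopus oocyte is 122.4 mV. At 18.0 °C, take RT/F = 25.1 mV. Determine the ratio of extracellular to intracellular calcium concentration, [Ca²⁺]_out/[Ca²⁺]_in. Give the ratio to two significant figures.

17000

ln([out]/[in]) = E·z/(25.1) = 122.4 × 2 / 25.1 = 9.7530
[out]/[in] = e^(9.7530) = 1.721e+04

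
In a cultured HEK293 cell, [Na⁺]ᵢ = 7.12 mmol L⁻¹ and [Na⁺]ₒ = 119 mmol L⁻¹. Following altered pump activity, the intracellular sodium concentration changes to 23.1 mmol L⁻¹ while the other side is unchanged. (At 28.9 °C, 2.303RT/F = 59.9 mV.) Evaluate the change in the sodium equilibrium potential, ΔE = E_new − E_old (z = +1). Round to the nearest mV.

-31 mV

E_old = (59.9/1)·log₁₀(119/7.12) = 73.26 mV
E_new = (59.9/1)·log₁₀(119/23.1) = 42.64 mV
ΔE = 42.64 − (73.26) = -30.62 mV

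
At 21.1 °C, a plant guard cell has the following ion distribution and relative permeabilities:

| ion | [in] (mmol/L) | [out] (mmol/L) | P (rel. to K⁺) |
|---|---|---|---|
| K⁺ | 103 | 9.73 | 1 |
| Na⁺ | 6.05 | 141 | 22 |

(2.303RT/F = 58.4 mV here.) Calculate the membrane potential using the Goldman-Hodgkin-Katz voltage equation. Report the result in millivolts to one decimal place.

65.4 mV

Vm = 58.4 · log₁₀[(Σ P·[cation]ₒ + Σ P·[anion]ᵢ) / (Σ P·[cation]ᵢ + Σ P·[anion]ₒ)]
Numerator = 1×9.73 + 22×141 = 3112
Denominator = 1×103 + 22×6.05 = 236.1
Vm = 58.4 · log₁₀(13.18) = 58.4 × (1.1199) = 65.40 mV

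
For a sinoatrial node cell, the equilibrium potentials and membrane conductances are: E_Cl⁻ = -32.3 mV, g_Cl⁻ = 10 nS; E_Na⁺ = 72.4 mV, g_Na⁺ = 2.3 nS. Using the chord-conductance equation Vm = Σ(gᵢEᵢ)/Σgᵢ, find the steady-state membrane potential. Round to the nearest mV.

-13 mV

Σ gᵢEᵢ = 10·(-32.3) + 2.3·(72.4) = -156.48
Σ gᵢ = 10 + 2.3 = 12.3
Vm = -156.48 / 12.3 = -12.72 mV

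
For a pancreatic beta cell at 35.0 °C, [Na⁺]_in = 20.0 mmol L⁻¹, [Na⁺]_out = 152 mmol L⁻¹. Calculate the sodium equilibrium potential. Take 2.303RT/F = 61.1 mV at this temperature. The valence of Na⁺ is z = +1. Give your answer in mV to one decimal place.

53.8 mV

E = (61.1/z) · log₁₀([Na⁺]_out/[Na⁺]_in) with z = +1.
= (61.1/1) · log₁₀(152/20.0) = 61.10 · log₁₀(7.6)
= 61.10 · (0.8808) = 53.82 mV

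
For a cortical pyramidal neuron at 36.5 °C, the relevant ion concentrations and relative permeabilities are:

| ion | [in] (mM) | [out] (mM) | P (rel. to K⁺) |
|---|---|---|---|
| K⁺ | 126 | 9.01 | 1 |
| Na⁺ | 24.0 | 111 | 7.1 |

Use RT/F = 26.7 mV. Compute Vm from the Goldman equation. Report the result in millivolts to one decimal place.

26.4 mV

Vm = 26.7 · ln[(Σ P·[cation]ₒ + Σ P·[anion]ᵢ) / (Σ P·[cation]ᵢ + Σ P·[anion]ₒ)]
Numerator = 1×9.01 + 7.1×111 = 797.1
Denominator = 1×126 + 7.1×24.0 = 296.4
Vm = 26.7 · ln(2.6893) = 26.7 × (0.9893) = 26.41 mV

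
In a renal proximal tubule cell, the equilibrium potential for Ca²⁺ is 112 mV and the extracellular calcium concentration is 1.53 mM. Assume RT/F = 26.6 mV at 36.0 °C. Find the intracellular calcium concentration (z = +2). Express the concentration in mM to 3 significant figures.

Nernst: E = (26.6/2) · ln([out]/[in]), so ln([out]/[in]) = 112.0 × 2 / 26.6 = 8.4211.
[out]/[in] = e^(8.4211) = 4542.
[in] = 1.53 / 4542 = 0.0003369 mM.

0.000337 mM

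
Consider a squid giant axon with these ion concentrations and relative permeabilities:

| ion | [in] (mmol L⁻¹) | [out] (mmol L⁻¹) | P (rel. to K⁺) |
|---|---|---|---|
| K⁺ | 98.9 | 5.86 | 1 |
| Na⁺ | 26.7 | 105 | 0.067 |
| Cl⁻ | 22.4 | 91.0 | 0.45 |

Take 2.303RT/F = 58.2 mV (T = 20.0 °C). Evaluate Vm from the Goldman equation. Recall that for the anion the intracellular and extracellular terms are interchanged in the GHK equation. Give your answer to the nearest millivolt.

-46 mV

Vm = 58.2 · log₁₀[(Σ P·[cation]ₒ + Σ P·[anion]ᵢ) / (Σ P·[cation]ᵢ + Σ P·[anion]ₒ)]
Numerator = 1×5.86 + 0.067×105 + 0.45×22.4 = 22.98
Denominator = 1×98.9 + 0.067×26.7 + 0.45×91.0 = 141.6
Vm = 58.2 · log₁₀(0.16221) = 58.2 × (-0.7899) = -45.97 mV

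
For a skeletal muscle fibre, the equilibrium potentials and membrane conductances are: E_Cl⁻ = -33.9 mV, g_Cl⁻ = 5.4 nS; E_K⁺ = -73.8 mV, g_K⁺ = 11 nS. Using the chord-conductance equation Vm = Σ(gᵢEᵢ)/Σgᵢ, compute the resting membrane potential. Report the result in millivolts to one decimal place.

Σ gᵢEᵢ = 5.4·(-33.9) + 11·(-73.8) = -994.86
Σ gᵢ = 5.4 + 11 = 16.4
Vm = -994.86 / 16.4 = -60.66 mV

-60.7 mV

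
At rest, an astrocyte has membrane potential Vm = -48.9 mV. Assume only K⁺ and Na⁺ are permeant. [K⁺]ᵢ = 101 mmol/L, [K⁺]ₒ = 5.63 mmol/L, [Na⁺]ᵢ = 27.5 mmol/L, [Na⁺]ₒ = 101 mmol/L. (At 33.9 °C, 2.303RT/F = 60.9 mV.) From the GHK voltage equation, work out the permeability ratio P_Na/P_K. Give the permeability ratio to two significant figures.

0.11

Let α = P_Na/P_K. GHK: Vm = 60.9·log₁₀[(Kₒ + α·Naₒ)/(Kᵢ + α·Naᵢ)].
10^(Vm/60.9) = 10^(-48.9/60.9) = 0.15741
So 0.15741·(Kᵢ + α·Naᵢ) = Kₒ + α·Naₒ → α = (0.15741·101.0 − 5.63) / (101.0 − 0.15741·27.5)
α = (15.9 − 5.63) / (101.0 − 4.329) = 10.27/96.67 = 0.1062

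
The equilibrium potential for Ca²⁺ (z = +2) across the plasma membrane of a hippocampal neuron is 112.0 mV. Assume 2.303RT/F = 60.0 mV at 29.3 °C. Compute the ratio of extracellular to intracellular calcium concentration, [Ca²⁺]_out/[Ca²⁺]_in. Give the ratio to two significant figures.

log₁₀([out]/[in]) = E·z/(60.0) = 112.0 × 2 / 60.0 = 3.7333
[out]/[in] = 10^(3.7333) = 5412

5400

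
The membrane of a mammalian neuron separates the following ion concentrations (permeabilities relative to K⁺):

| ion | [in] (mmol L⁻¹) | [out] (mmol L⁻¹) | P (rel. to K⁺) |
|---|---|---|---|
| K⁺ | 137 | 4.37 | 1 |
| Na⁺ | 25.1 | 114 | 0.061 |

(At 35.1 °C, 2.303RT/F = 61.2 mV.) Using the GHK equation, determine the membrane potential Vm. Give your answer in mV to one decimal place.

Vm = 61.2 · log₁₀[(Σ P·[cation]ₒ + Σ P·[anion]ᵢ) / (Σ P·[cation]ᵢ + Σ P·[anion]ₒ)]
Numerator = 1×4.37 + 0.061×114 = 11.32
Denominator = 1×137 + 0.061×25.1 = 138.5
Vm = 61.2 · log₁₀(0.081743) = 61.2 × (-1.0875) = -66.56 mV

-66.6 mV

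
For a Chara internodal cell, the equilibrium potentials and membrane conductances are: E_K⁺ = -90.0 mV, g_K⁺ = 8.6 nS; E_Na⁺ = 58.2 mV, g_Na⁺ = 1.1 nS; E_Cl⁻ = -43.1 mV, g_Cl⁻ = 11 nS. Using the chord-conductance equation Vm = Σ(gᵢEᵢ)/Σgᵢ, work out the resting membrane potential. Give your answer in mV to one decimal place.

-57.2 mV

Σ gᵢEᵢ = 8.6·(-90.0) + 1.1·(58.2) + 11·(-43.1) = -1184.08
Σ gᵢ = 8.6 + 1.1 + 11 = 20.7
Vm = -1184.08 / 20.7 = -57.20 mV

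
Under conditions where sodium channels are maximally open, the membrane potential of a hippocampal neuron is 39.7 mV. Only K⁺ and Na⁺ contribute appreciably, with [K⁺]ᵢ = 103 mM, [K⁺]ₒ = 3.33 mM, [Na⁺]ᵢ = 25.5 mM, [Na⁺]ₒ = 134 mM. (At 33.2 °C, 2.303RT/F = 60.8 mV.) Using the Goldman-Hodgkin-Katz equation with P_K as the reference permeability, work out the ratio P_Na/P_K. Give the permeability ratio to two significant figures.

Let α = P_Na/P_K. GHK: Vm = 60.8·log₁₀[(Kₒ + α·Naₒ)/(Kᵢ + α·Naᵢ)].
10^(Vm/60.8) = 10^(39.7/60.8) = 4.4974
So 4.4974·(Kᵢ + α·Naᵢ) = Kₒ + α·Naₒ → α = (4.4974·103.0 − 3.33) / (134.0 − 4.4974·25.5)
α = (463.2 − 3.33) / (134.0 − 114.7) = 459.9/19.32 = 23.81

24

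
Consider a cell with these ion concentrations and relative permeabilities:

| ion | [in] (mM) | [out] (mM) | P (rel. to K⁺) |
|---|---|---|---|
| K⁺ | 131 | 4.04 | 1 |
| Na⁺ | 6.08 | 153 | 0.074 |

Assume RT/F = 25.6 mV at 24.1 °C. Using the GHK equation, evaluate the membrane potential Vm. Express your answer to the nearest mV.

-55 mV

Vm = 25.6 · ln[(Σ P·[cation]ₒ + Σ P·[anion]ᵢ) / (Σ P·[cation]ᵢ + Σ P·[anion]ₒ)]
Numerator = 1×4.04 + 0.074×153 = 15.36
Denominator = 1×131 + 0.074×6.08 = 131.4
Vm = 25.6 · ln(0.11687) = 25.6 × (-2.1467) = -54.96 mV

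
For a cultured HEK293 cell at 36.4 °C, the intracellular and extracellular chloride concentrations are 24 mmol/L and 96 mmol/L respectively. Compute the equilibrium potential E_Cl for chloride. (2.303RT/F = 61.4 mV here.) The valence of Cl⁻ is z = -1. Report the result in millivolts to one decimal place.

-37.0 mV

E = (61.4/z) · log₁₀([Cl⁻]_out/[Cl⁻]_in) with z = -1.
For an anion, dividing by z = -1 reverses the sign.
= (61.4/-1) · log₁₀(96/24) = -61.40 · log₁₀(4)
= -61.40 · (0.6021) = -36.97 mV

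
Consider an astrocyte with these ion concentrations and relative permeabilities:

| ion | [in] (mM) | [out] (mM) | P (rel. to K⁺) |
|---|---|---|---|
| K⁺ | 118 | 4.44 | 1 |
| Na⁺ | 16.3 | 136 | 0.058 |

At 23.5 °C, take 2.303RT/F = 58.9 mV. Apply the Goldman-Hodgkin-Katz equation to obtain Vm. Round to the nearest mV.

-58 mV

Vm = 58.9 · log₁₀[(Σ P·[cation]ₒ + Σ P·[anion]ᵢ) / (Σ P·[cation]ᵢ + Σ P·[anion]ₒ)]
Numerator = 1×4.44 + 0.058×136 = 12.33
Denominator = 1×118 + 0.058×16.3 = 118.9
Vm = 58.9 · log₁₀(0.10364) = 58.9 × (-0.9845) = -57.98 mV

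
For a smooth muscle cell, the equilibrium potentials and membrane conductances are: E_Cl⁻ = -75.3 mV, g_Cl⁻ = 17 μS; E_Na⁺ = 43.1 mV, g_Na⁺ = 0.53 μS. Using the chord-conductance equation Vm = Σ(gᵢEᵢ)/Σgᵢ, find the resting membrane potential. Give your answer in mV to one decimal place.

Σ gᵢEᵢ = 17·(-75.3) + 0.53·(43.1) = -1257.26
Σ gᵢ = 17 + 0.53 = 17.53
Vm = -1257.26 / 17.53 = -71.72 mV

-71.7 mV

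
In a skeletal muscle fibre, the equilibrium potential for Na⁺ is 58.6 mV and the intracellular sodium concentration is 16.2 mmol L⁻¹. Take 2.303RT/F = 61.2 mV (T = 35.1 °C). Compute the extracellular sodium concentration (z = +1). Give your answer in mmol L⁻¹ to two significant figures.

Nernst: E = (61.2/1) · log₁₀([out]/[in]), so log₁₀([out]/[in]) = 58.6 × 1 / 61.2 = 0.9575.
[out]/[in] = 10^(0.9575) = 9.068.
[out] = 9.068 × 16.2 = 146.9 mmol L⁻¹.

150 mmol L⁻¹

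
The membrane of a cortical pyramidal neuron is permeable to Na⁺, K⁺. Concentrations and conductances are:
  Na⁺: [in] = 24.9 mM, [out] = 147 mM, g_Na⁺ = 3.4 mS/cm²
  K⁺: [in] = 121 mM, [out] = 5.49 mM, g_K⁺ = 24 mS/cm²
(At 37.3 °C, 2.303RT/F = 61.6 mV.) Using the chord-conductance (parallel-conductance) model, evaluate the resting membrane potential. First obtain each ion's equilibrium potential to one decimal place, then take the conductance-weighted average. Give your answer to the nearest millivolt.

-67 mV

E_Na⁺ = (61.6/1)·log₁₀(147/24.9) = 47.5 mV
E_K⁺ = (61.6/1)·log₁₀(5.49/121) = -82.7 mV
Vm = (Σ gᵢEᵢ)/(Σ gᵢ) = (3.4·47.5 + 24·-82.7) / (3.4 + 24)
= -1823.30 / 27.4 = -66.54 mV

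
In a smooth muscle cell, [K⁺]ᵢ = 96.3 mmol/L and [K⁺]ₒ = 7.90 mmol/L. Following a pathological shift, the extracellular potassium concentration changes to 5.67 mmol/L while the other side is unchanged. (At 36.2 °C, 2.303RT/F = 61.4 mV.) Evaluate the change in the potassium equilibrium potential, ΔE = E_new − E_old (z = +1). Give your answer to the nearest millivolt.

-9 mV

E_old = (61.4/1)·log₁₀(7.90/96.3) = -66.68 mV
E_new = (61.4/1)·log₁₀(5.67/96.3) = -75.52 mV
ΔE = -75.52 − (-66.68) = -8.84 mV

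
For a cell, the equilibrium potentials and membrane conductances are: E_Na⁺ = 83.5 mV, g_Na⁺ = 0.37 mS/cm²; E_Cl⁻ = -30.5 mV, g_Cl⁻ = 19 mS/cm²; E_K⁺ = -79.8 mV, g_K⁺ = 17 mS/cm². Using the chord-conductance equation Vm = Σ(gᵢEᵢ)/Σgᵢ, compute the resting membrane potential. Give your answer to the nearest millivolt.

Σ gᵢEᵢ = 0.37·(83.5) + 19·(-30.5) + 17·(-79.8) = -1905.20
Σ gᵢ = 0.37 + 19 + 17 = 36.37
Vm = -1905.20 / 36.37 = -52.38 mV

-52 mV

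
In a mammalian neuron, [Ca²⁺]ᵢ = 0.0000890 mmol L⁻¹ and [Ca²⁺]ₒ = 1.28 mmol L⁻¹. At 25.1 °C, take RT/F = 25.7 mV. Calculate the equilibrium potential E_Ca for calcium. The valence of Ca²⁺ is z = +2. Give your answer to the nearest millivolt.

123 mV

E = (25.7/z) · ln([Ca²⁺]_out/[Ca²⁺]_in) with z = +2.
= (25.7/2) · ln(1.28/0.0000890) = 12.85 · ln(1.438e+04)
= 12.85 · (9.5737) = 123.02 mV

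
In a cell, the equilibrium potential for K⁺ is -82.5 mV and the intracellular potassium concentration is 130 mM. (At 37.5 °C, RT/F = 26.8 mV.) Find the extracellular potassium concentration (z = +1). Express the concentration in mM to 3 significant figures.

5.98 mM

Nernst: E = (26.8/1) · ln([out]/[in]), so ln([out]/[in]) = -82.5 × 1 / 26.8 = -3.0784.
[out]/[in] = e^(-3.0784) = 0.04603.
[out] = 0.04603 × 130 = 5.985 mM.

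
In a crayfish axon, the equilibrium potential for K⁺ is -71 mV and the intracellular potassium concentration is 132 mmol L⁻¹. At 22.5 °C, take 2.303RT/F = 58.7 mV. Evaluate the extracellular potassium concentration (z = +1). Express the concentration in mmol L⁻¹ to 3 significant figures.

8.15 mmol L⁻¹

Nernst: E = (58.7/1) · log₁₀([out]/[in]), so log₁₀([out]/[in]) = -71.0 × 1 / 58.7 = -1.2095.
[out]/[in] = 10^(-1.2095) = 0.06172.
[out] = 0.06172 × 132 = 8.148 mmol L⁻¹.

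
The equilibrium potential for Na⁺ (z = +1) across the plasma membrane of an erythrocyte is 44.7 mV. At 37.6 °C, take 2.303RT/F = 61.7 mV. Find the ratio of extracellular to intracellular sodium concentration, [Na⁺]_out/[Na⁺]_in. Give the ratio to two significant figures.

5.3

log₁₀([out]/[in]) = E·z/(61.7) = 44.7 × 1 / 61.7 = 0.7245
[out]/[in] = 10^(0.7245) = 5.302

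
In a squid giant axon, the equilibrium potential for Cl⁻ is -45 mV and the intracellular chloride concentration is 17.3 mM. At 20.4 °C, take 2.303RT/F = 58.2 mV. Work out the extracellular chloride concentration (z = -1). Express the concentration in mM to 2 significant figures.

Nernst: E = (58.2/-1) · log₁₀([out]/[in]), so log₁₀([out]/[in]) = -45.0 × -1 / 58.2 = 0.7732.
[out]/[in] = 10^(0.7732) = 5.932.
[out] = 5.932 × 17.3 = 102.6 mM.

100 mM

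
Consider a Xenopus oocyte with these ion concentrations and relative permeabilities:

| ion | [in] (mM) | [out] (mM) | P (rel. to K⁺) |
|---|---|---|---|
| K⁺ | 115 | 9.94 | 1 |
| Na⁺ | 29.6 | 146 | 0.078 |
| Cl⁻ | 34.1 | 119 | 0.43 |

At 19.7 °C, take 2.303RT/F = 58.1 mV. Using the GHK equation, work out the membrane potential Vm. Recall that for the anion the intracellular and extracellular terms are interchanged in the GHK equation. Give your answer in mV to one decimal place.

-38.9 mV

Vm = 58.1 · log₁₀[(Σ P·[cation]ₒ + Σ P·[anion]ᵢ) / (Σ P·[cation]ᵢ + Σ P·[anion]ₒ)]
Numerator = 1×9.94 + 0.078×146 + 0.43×34.1 = 35.99
Denominator = 1×115 + 0.078×29.6 + 0.43×119 = 168.5
Vm = 58.1 · log₁₀(0.21362) = 58.1 × (-0.6704) = -38.95 mV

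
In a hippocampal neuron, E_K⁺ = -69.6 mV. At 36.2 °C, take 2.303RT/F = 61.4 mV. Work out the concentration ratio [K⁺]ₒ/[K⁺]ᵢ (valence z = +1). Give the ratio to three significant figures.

log₁₀([out]/[in]) = E·z/(61.4) = -69.6 × 1 / 61.4 = -1.1336
[out]/[in] = 10^(-1.1336) = 0.07353

0.0735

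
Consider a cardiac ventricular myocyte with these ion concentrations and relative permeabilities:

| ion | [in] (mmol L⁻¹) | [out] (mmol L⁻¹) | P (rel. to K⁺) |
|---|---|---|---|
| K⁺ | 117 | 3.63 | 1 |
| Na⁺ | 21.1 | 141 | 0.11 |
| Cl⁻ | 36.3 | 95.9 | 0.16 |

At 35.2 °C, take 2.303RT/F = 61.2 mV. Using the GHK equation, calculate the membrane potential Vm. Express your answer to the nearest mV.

-45 mV

Vm = 61.2 · log₁₀[(Σ P·[cation]ₒ + Σ P·[anion]ᵢ) / (Σ P·[cation]ᵢ + Σ P·[anion]ₒ)]
Numerator = 1×3.63 + 0.11×141 + 0.16×36.3 = 24.95
Denominator = 1×117 + 0.11×21.1 + 0.16×95.9 = 134.7
Vm = 61.2 · log₁₀(0.18526) = 61.2 × (-0.7322) = -44.81 mV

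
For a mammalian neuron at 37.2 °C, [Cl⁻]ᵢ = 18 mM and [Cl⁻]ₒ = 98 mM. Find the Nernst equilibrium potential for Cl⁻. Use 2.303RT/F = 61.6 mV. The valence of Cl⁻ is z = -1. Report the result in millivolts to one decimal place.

E = (61.6/z) · log₁₀([Cl⁻]_out/[Cl⁻]_in) with z = -1.
For an anion, dividing by z = -1 reverses the sign.
= (61.6/-1) · log₁₀(98/18) = -61.60 · log₁₀(5.444)
= -61.60 · (0.7360) = -45.33 mV

-45.3 mV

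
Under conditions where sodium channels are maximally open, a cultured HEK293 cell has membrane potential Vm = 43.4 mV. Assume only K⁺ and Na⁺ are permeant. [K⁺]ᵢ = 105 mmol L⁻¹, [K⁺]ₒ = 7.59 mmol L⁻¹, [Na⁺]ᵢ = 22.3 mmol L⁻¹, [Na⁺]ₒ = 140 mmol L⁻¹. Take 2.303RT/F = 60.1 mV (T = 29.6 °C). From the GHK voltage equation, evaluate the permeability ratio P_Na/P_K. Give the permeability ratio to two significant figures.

Let α = P_Na/P_K. GHK: Vm = 60.1·log₁₀[(Kₒ + α·Naₒ)/(Kᵢ + α·Naᵢ)].
10^(Vm/60.1) = 10^(43.4/60.1) = 5.2739
So 5.2739·(Kᵢ + α·Naᵢ) = Kₒ + α·Naₒ → α = (5.2739·105.0 − 7.59) / (140.0 − 5.2739·22.3)
α = (553.8 − 7.59) / (140.0 − 117.6) = 546.2/22.39 = 24.39

24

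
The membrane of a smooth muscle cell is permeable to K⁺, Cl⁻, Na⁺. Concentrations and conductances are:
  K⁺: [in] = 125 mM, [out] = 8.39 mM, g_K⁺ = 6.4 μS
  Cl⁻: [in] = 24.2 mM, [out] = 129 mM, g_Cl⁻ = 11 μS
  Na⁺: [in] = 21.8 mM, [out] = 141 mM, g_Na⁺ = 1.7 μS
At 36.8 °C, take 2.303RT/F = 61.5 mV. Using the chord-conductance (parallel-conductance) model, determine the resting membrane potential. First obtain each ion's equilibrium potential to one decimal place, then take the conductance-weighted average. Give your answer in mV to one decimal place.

-45.5 mV

E_K⁺ = (61.5/1)·log₁₀(8.39/125) = -72.1 mV
E_Cl⁻ = (61.5/-1)·log₁₀(129/24.2) = -44.7 mV
E_Na⁺ = (61.5/1)·log₁₀(141/21.8) = 49.9 mV
Vm = (Σ gᵢEᵢ)/(Σ gᵢ) = (6.4·-72.1 + 11·-44.7 + 1.7·49.9) / (6.4 + 11 + 1.7)
= -868.31 / 19.1 = -45.46 mV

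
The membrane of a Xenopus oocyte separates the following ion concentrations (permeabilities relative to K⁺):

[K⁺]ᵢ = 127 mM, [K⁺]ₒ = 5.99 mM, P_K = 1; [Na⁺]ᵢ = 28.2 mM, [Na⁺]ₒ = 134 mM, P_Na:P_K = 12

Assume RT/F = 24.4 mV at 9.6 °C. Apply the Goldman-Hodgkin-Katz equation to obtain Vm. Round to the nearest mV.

30 mV

Vm = 24.4 · ln[(Σ P·[cation]ₒ + Σ P·[anion]ᵢ) / (Σ P·[cation]ᵢ + Σ P·[anion]ₒ)]
Numerator = 1×5.99 + 12×134 = 1614
Denominator = 1×127 + 12×28.2 = 465.4
Vm = 24.4 · ln(3.468) = 24.4 × (1.2436) = 30.34 mV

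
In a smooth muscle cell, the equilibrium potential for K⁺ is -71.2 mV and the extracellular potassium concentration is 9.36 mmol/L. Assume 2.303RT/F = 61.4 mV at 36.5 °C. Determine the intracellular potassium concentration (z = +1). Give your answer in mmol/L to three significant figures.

135 mmol/L

Nernst: E = (61.4/1) · log₁₀([out]/[in]), so log₁₀([out]/[in]) = -71.2 × 1 / 61.4 = -1.1596.
[out]/[in] = 10^(-1.1596) = 0.06925.
[in] = 9.36 / 0.06925 = 135.2 mmol/L.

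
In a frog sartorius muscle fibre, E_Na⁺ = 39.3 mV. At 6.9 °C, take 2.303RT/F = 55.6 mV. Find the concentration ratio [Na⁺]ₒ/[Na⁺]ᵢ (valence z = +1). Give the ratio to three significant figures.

log₁₀([out]/[in]) = E·z/(55.6) = 39.3 × 1 / 55.6 = 0.7068
[out]/[in] = 10^(0.7068) = 5.091

5.09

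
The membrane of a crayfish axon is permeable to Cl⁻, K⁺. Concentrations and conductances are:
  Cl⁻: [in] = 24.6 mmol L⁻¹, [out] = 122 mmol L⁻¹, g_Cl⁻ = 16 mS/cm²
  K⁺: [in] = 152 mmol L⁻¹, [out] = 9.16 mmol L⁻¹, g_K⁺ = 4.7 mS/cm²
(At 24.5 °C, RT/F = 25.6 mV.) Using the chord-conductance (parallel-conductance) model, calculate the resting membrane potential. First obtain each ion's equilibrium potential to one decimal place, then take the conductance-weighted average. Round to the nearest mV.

E_Cl⁻ = (25.6/-1)·ln(122/24.6) = -41.0 mV
E_K⁺ = (25.6/1)·ln(9.16/152) = -71.9 mV
Vm = (Σ gᵢEᵢ)/(Σ gᵢ) = (16·-41.0 + 4.7·-71.9) / (16 + 4.7)
= -993.93 / 20.7 = -48.02 mV

-48 mV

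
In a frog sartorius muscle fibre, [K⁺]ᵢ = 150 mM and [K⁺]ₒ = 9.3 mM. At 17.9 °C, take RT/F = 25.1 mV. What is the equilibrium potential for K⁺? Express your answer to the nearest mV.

E = (25.1/z) · ln([K⁺]_out/[K⁺]_in) with z = +1.
= (25.1/1) · ln(9.3/150) = 25.10 · ln(0.062)
= 25.10 · (-2.7806) = -69.79 mV

-70 mV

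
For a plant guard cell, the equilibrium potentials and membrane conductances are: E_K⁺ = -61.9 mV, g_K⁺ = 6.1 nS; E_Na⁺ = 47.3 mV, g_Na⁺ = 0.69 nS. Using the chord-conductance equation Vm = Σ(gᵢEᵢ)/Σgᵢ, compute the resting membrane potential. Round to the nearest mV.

Σ gᵢEᵢ = 6.1·(-61.9) + 0.69·(47.3) = -344.95
Σ gᵢ = 6.1 + 0.69 = 6.79
Vm = -344.95 / 6.79 = -50.80 mV

-51 mV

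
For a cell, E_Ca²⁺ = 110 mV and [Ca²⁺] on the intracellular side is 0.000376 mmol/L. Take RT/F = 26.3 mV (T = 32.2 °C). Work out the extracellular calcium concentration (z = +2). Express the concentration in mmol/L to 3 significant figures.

1.61 mmol/L

Nernst: E = (26.3/2) · ln([out]/[in]), so ln([out]/[in]) = 110.0 × 2 / 26.3 = 8.3650.
[out]/[in] = e^(8.3650) = 4294.
[out] = 4294 × 0.000376 = 1.615 mmol/L.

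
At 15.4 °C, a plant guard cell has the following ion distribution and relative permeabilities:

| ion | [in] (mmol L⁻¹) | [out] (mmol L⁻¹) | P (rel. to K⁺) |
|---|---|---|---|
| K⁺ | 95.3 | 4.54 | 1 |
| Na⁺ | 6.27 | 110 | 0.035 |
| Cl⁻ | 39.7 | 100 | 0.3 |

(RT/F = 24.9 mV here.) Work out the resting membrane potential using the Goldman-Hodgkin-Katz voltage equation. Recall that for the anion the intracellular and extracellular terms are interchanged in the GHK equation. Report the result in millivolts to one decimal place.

Vm = 24.9 · ln[(Σ P·[cation]ₒ + Σ P·[anion]ᵢ) / (Σ P·[cation]ᵢ + Σ P·[anion]ₒ)]
Numerator = 1×4.54 + 0.035×110 + 0.3×39.7 = 20.3
Denominator = 1×95.3 + 0.035×6.27 + 0.3×100 = 125.5
Vm = 24.9 · ln(0.16173) = 24.9 × (-1.8218) = -45.36 mV

-45.4 mV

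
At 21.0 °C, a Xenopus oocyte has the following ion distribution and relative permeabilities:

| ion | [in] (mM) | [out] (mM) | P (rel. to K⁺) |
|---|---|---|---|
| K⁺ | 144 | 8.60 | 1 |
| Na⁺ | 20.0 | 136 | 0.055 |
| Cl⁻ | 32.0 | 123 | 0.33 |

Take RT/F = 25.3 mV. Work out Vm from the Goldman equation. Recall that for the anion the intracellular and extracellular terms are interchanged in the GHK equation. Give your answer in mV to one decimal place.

Vm = 25.3 · ln[(Σ P·[cation]ₒ + Σ P·[anion]ᵢ) / (Σ P·[cation]ᵢ + Σ P·[anion]ₒ)]
Numerator = 1×8.60 + 0.055×136 + 0.33×32.0 = 26.64
Denominator = 1×144 + 0.055×20.0 + 0.33×123 = 185.7
Vm = 25.3 · ln(0.14346) = 25.3 × (-1.9417) = -49.12 mV

-49.1 mV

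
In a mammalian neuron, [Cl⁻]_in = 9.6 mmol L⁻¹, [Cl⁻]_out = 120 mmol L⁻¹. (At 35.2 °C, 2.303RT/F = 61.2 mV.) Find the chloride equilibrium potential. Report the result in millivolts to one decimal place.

-67.1 mV

E = (61.2/z) · log₁₀([Cl⁻]_out/[Cl⁻]_in) with z = -1.
For an anion, dividing by z = -1 reverses the sign.
= (61.2/-1) · log₁₀(120/9.6) = -61.20 · log₁₀(12.5)
= -61.20 · (1.0969) = -67.13 mV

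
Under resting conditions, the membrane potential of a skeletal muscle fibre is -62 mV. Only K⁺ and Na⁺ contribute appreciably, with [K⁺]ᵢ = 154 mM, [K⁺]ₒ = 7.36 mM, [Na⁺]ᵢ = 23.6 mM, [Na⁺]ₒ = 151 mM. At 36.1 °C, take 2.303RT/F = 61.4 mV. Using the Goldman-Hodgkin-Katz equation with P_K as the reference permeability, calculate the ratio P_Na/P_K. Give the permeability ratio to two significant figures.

0.052

Let α = P_Na/P_K. GHK: Vm = 61.4·log₁₀[(Kₒ + α·Naₒ)/(Kᵢ + α·Naᵢ)].
10^(Vm/61.4) = 10^(-62.0/61.4) = 0.097775
So 0.097775·(Kᵢ + α·Naᵢ) = Kₒ + α·Naₒ → α = (0.097775·154.0 − 7.36) / (151.0 − 0.097775·23.6)
α = (15.06 − 7.36) / (151.0 − 2.307) = 7.697/148.7 = 0.05177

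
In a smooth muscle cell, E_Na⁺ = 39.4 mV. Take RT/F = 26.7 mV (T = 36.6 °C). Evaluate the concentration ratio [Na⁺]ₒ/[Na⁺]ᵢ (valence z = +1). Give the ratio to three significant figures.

ln([out]/[in]) = E·z/(26.7) = 39.4 × 1 / 26.7 = 1.4757
[out]/[in] = e^(1.4757) = 4.374

4.37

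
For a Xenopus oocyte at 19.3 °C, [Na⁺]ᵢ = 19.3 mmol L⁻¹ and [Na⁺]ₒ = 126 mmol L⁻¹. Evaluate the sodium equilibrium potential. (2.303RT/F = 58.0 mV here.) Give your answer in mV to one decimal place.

E = (58.0/z) · log₁₀([Na⁺]_out/[Na⁺]_in) with z = +1.
= (58.0/1) · log₁₀(126/19.3) = 58.00 · log₁₀(6.528)
= 58.00 · (0.8148) = 47.26 mV

47.3 mV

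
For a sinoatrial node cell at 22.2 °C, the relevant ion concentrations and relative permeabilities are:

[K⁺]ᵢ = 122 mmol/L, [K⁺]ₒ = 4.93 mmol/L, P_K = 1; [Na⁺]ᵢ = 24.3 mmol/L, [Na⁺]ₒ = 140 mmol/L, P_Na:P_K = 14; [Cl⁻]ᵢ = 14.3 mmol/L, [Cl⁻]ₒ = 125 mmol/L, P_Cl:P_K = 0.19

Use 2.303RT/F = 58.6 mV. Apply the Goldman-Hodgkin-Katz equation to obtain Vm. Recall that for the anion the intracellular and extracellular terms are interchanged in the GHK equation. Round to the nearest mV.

Vm = 58.6 · log₁₀[(Σ P·[cation]ₒ + Σ P·[anion]ᵢ) / (Σ P·[cation]ᵢ + Σ P·[anion]ₒ)]
Numerator = 1×4.93 + 14×140 + 0.19×14.3 = 1968
Denominator = 1×122 + 14×24.3 + 0.19×125 = 485.9
Vm = 58.6 · log₁₀(4.0491) = 58.6 × (0.6074) = 35.59 mV

36 mV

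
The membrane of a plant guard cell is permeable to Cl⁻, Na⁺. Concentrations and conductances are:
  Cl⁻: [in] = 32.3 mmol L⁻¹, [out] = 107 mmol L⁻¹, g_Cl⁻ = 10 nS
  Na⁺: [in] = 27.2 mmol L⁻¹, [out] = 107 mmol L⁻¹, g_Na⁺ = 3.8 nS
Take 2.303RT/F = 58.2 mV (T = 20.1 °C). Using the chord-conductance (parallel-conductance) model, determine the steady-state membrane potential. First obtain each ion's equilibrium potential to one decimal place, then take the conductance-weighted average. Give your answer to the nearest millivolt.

-12 mV

E_Cl⁻ = (58.2/-1)·log₁₀(107/32.3) = -30.3 mV
E_Na⁺ = (58.2/1)·log₁₀(107/27.2) = 34.6 mV
Vm = (Σ gᵢEᵢ)/(Σ gᵢ) = (10·-30.3 + 3.8·34.6) / (10 + 3.8)
= -171.52 / 13.8 = -12.43 mV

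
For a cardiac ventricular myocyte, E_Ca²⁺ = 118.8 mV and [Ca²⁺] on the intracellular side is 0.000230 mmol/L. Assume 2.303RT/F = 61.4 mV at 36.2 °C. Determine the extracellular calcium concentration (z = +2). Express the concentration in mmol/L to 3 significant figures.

1.70 mmol/L

Nernst: E = (61.4/2) · log₁₀([out]/[in]), so log₁₀([out]/[in]) = 118.8 × 2 / 61.4 = 3.8697.
[out]/[in] = 10^(3.8697) = 7408.
[out] = 7408 × 0.000230 = 1.704 mmol/L.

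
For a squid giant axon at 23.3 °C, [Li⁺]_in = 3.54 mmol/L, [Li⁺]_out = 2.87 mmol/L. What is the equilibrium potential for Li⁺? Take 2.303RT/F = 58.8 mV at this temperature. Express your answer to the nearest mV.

E = (58.8/z) · log₁₀([Li⁺]_out/[Li⁺]_in) with z = +1.
= (58.8/1) · log₁₀(2.87/3.54) = 58.80 · log₁₀(0.8107)
= 58.80 · (-0.0911) = -5.36 mV

-5 mV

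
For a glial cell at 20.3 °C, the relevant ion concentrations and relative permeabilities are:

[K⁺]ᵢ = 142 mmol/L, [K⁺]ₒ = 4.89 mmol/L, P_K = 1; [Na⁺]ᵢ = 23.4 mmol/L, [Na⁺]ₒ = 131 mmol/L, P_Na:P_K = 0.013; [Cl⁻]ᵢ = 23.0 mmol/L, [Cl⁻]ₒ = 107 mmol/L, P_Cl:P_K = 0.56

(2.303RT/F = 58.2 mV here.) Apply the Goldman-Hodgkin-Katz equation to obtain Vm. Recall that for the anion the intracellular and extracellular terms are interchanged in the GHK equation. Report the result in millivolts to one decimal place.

-59.2 mV

Vm = 58.2 · log₁₀[(Σ P·[cation]ₒ + Σ P·[anion]ᵢ) / (Σ P·[cation]ᵢ + Σ P·[anion]ₒ)]
Numerator = 1×4.89 + 0.013×131 + 0.56×23.0 = 19.47
Denominator = 1×142 + 0.013×23.4 + 0.56×107 = 202.2
Vm = 58.2 · log₁₀(0.096294) = 58.2 × (-1.0164) = -59.15 mV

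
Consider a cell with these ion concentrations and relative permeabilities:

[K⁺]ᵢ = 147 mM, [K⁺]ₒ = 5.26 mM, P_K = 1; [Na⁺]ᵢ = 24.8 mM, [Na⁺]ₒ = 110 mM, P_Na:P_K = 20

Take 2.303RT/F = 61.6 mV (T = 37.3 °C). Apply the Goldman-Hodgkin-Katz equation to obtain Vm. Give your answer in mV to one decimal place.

33.0 mV

Vm = 61.6 · log₁₀[(Σ P·[cation]ₒ + Σ P·[anion]ᵢ) / (Σ P·[cation]ᵢ + Σ P·[anion]ₒ)]
Numerator = 1×5.26 + 20×110 = 2205
Denominator = 1×147 + 20×24.8 = 643
Vm = 61.6 · log₁₀(3.4296) = 61.6 × (0.5352) = 32.97 mV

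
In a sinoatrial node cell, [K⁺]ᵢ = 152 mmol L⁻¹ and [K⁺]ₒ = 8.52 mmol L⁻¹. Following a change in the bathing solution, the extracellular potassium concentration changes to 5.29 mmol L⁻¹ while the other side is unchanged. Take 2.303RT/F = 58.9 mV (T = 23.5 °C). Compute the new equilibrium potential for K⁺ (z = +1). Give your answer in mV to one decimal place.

-85.9 mV

After the shift: [K⁺]_out = 5.29, [K⁺]_in = 152 mmol L⁻¹.
E_new = (58.9/1)·log₁₀(5.29/152) = 58.90 · (-1.4584) = -85.90 mV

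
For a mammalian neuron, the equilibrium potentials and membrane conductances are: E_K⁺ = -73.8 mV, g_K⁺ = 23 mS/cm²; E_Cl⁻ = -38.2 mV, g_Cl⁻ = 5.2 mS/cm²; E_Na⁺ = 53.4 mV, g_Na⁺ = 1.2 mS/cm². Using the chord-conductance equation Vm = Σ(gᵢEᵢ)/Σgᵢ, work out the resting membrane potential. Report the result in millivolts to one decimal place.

Σ gᵢEᵢ = 23·(-73.8) + 5.2·(-38.2) + 1.2·(53.4) = -1831.96
Σ gᵢ = 23 + 5.2 + 1.2 = 29.4
Vm = -1831.96 / 29.4 = -62.31 mV

-62.3 mV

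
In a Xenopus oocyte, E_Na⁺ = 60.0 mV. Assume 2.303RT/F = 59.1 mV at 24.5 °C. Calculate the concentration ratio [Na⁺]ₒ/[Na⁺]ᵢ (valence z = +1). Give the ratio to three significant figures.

log₁₀([out]/[in]) = E·z/(59.1) = 60.0 × 1 / 59.1 = 1.0152
[out]/[in] = 10^(1.0152) = 10.36

10.4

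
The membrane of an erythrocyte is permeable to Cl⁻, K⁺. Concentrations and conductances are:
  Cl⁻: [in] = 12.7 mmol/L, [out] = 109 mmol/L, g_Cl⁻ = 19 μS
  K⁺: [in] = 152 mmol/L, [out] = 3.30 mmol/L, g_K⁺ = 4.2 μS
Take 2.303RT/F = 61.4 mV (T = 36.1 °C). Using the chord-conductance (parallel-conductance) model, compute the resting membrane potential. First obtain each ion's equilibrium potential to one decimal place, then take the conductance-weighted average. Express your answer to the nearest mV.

E_Cl⁻ = (61.4/-1)·log₁₀(109/12.7) = -57.3 mV
E_K⁺ = (61.4/1)·log₁₀(3.30/152) = -102.1 mV
Vm = (Σ gᵢEᵢ)/(Σ gᵢ) = (19·-57.3 + 4.2·-102.1) / (19 + 4.2)
= -1517.52 / 23.2 = -65.41 mV

-65 mV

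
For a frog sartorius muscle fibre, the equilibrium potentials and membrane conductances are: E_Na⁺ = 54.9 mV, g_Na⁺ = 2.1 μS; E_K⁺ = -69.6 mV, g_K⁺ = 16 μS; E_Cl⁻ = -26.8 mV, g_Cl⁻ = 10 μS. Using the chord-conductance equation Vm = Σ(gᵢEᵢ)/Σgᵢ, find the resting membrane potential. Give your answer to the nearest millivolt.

-45 mV

Σ gᵢEᵢ = 2.1·(54.9) + 16·(-69.6) + 10·(-26.8) = -1266.31
Σ gᵢ = 2.1 + 16 + 10 = 28.1
Vm = -1266.31 / 28.1 = -45.06 mV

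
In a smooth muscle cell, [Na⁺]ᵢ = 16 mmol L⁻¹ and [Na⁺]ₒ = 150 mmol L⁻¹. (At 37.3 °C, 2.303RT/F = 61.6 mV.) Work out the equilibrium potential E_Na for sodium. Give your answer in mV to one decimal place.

59.9 mV

E = (61.6/z) · log₁₀([Na⁺]_out/[Na⁺]_in) with z = +1.
= (61.6/1) · log₁₀(150/16) = 61.60 · log₁₀(9.375)
= 61.60 · (0.9720) = 59.87 mV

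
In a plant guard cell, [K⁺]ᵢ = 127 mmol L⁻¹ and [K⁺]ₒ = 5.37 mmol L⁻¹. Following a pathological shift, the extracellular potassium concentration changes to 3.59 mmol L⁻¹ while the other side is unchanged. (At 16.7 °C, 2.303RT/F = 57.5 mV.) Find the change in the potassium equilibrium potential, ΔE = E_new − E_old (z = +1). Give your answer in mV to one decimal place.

E_old = (57.5/1)·log₁₀(5.37/127) = -79.00 mV
E_new = (57.5/1)·log₁₀(3.59/127) = -89.05 mV
ΔE = -89.05 − (-79.00) = -10.06 mV

-10.1 mV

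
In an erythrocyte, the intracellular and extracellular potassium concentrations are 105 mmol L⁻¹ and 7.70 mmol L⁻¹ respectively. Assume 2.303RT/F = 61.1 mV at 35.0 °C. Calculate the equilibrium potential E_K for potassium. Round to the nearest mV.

E = (61.1/z) · log₁₀([K⁺]_out/[K⁺]_in) with z = +1.
= (61.1/1) · log₁₀(7.70/105) = 61.10 · log₁₀(0.07333)
= 61.10 · (-1.1347) = -69.33 mV

-69 mV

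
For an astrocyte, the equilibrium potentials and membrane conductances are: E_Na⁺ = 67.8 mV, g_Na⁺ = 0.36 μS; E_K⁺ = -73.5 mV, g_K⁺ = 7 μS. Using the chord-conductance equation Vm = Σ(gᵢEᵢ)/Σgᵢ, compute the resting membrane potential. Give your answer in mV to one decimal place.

Σ gᵢEᵢ = 0.36·(67.8) + 7·(-73.5) = -490.09
Σ gᵢ = 0.36 + 7 = 7.36
Vm = -490.09 / 7.36 = -66.59 mV

-66.6 mV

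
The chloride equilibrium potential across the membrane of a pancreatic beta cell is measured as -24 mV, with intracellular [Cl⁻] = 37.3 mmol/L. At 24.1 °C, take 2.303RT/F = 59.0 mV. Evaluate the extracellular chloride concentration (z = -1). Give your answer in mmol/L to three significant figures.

Nernst: E = (59.0/-1) · log₁₀([out]/[in]), so log₁₀([out]/[in]) = -24.0 × -1 / 59.0 = 0.4068.
[out]/[in] = 10^(0.4068) = 2.551.
[out] = 2.551 × 37.3 = 95.17 mmol/L.

95.2 mmol/L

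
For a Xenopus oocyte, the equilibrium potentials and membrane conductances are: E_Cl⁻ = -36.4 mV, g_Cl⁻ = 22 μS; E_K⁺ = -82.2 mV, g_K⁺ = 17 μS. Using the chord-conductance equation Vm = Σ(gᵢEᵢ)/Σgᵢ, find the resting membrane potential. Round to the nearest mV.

Σ gᵢEᵢ = 22·(-36.4) + 17·(-82.2) = -2198.20
Σ gᵢ = 22 + 17 = 39
Vm = -2198.20 / 39 = -56.36 mV

-56 mV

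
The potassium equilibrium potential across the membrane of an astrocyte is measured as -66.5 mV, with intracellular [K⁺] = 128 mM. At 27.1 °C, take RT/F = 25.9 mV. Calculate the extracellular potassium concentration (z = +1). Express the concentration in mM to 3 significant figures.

Nernst: E = (25.9/1) · ln([out]/[in]), so ln([out]/[in]) = -66.5 × 1 / 25.9 = -2.5676.
[out]/[in] = e^(-2.5676) = 0.07672.
[out] = 0.07672 × 128 = 9.82 mM.

9.82 mM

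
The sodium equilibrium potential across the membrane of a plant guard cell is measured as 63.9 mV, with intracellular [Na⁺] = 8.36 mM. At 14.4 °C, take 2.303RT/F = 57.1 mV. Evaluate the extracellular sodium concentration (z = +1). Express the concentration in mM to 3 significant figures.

Nernst: E = (57.1/1) · log₁₀([out]/[in]), so log₁₀([out]/[in]) = 63.9 × 1 / 57.1 = 1.1191.
[out]/[in] = 10^(1.1191) = 13.15.
[out] = 13.15 × 8.36 = 110 mM.

110 mM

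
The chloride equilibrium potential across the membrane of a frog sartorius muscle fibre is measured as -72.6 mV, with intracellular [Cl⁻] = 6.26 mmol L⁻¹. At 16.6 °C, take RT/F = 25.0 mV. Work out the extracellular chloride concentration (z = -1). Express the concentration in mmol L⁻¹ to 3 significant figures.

Nernst: E = (25.0/-1) · ln([out]/[in]), so ln([out]/[in]) = -72.6 × -1 / 25.0 = 2.9040.
[out]/[in] = e^(2.9040) = 18.25.
[out] = 18.25 × 6.26 = 114.2 mmol L⁻¹.

114 mmol L⁻¹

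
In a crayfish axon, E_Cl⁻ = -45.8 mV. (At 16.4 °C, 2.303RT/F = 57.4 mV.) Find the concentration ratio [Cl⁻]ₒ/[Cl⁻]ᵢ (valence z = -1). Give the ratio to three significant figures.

log₁₀([out]/[in]) = E·z/(57.4) = -45.8 × -1 / 57.4 = 0.7979
[out]/[in] = 10^(0.7979) = 6.279

6.28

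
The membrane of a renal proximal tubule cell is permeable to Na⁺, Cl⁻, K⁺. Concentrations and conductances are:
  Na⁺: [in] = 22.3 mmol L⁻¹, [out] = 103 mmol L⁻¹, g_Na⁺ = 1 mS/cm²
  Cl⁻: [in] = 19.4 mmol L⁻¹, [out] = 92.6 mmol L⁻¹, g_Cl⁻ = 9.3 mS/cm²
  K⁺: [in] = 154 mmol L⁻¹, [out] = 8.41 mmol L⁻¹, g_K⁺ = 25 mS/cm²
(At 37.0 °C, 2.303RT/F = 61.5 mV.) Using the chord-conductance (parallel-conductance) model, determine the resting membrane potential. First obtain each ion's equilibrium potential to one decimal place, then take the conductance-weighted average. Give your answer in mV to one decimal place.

-64.9 mV

E_Na⁺ = (61.5/1)·log₁₀(103/22.3) = 40.9 mV
E_Cl⁻ = (61.5/-1)·log₁₀(92.6/19.4) = -41.7 mV
E_K⁺ = (61.5/1)·log₁₀(8.41/154) = -77.7 mV
Vm = (Σ gᵢEᵢ)/(Σ gᵢ) = (1·40.9 + 9.3·-41.7 + 25·-77.7) / (1 + 9.3 + 25)
= -2289.41 / 35.3 = -64.86 mV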